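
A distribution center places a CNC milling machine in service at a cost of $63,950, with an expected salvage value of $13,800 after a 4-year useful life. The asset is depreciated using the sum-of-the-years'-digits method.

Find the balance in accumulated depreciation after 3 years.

$45,135

Depreciable base = $63,950 − $13,800 = $50,150.
Sum of the years' digits = 4+3+2+1 = 10.
Year 1: $50,150 × 4/10 = $20,060. Book value $43,890.
Year 2: $50,150 × 3/10 = $15,045. Book value $28,845.
Year 3: $50,150 × 2/10 = $10,030. Book value $18,815.
Accumulated through year 3 = $63,950 − $18,815 = $45,135.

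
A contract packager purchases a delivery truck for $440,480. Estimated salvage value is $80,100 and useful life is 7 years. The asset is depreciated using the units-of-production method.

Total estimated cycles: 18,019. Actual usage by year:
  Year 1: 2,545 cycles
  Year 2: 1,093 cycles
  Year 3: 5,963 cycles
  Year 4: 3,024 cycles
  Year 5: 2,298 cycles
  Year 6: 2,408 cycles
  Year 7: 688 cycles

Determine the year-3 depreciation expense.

Depreciable base = $440,480 − $80,100 = $360,380.
Rate = $360,380 / 18,019 cycles = $20 per cycle.
Year 1: 2,545 × $20 = $50,900. Book value $389,580.
Year 2: 1,093 × $20 = $21,860. Book value $367,720.
Year 3: 5,963 × $20 = $119,260. Book value $248,460.

$119,260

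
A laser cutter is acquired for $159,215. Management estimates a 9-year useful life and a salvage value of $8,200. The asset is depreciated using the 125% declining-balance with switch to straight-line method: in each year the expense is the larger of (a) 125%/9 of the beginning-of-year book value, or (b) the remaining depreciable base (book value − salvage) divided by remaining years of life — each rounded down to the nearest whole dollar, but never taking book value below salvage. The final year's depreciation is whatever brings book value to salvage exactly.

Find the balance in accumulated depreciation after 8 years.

$135,437

Depreciable base = $159,215 − $8,200 = $151,015.
Year 1: DB = ⌊$159,215 × 125%/9⌋ = $22,113; SL = ⌊$151,015/9⌋ = $16,779 → take DB $22,113. Book value $137,102.
Year 2: DB = ⌊$137,102 × 125%/9⌋ = $19,041; SL = ⌊$128,902/8⌋ = $16,112 → take DB $19,041. Book value $118,061.
Year 3: DB = ⌊$118,061 × 125%/9⌋ = $16,397; SL = ⌊$109,861/7⌋ = $15,694 → take DB $16,397. Book value $101,664.
Year 4: DB = ⌊$101,664 × 125%/9⌋ = $14,120; SL = ⌊$93,464/6⌋ = $15,577 → take SL $15,577. Book value $86,087.
Year 5: DB = ⌊$86,087 × 125%/9⌋ = $11,956; SL = ⌊$77,887/5⌋ = $15,577 → take SL $15,577. Book value $70,510.
Year 6: DB = ⌊$70,510 × 125%/9⌋ = $9,793; SL = ⌊$62,310/4⌋ = $15,577 → take SL $15,577. Book value $54,933.
Year 7: DB = ⌊$54,933 × 125%/9⌋ = $7,629; SL = ⌊$46,733/3⌋ = $15,577 → take SL $15,577. Book value $39,356.
Year 8: DB = ⌊$39,356 × 125%/9⌋ = $5,466; SL = ⌊$31,156/2⌋ = $15,578 → take SL $15,578. Book value $23,778.
Accumulated through year 8 = $159,215 − $23,778 = $135,437.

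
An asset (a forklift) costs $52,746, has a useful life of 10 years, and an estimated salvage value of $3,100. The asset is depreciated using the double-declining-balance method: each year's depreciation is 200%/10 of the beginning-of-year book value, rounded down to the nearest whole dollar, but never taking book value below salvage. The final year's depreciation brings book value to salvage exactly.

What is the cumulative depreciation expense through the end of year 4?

$31,140

Depreciable base = $52,746 − $3,100 = $49,646.
Year 1: ⌊$52,746 × 200%/10⌋ = $10,549. Book value $42,197.
Year 2: ⌊$42,197 × 200%/10⌋ = $8,439. Book value $33,758.
Year 3: ⌊$33,758 × 200%/10⌋ = $6,751. Book value $27,007.
Year 4: ⌊$27,007 × 200%/10⌋ = $5,401. Book value $21,606.
Accumulated through year 4 = $52,746 − $21,606 = $31,140.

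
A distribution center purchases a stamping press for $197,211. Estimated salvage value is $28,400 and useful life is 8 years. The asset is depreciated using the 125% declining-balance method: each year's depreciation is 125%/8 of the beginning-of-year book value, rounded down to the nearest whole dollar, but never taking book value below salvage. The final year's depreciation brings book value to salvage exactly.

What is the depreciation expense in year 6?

Depreciable base = $197,211 − $28,400 = $168,811.
Year 1: ⌊$197,211 × 125%/8⌋ = $30,814. Book value $166,397.
Year 2: ⌊$166,397 × 125%/8⌋ = $25,999. Book value $140,398.
Year 3: ⌊$140,398 × 125%/8⌋ = $21,937. Book value $118,461.
Year 4: ⌊$118,461 × 125%/8⌋ = $18,509. Book value $99,952.
Year 5: ⌊$99,952 × 125%/8⌋ = $15,617. Book value $84,335.
Year 6: ⌊$84,335 × 125%/8⌋ = $13,177. Book value $71,158.

$13,177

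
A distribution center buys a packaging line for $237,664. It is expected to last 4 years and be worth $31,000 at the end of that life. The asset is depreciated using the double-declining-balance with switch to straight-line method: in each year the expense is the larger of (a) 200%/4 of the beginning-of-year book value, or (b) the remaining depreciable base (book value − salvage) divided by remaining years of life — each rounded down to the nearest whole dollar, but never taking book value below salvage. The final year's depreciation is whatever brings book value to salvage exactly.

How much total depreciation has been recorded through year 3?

$206,664

Depreciable base = $237,664 − $31,000 = $206,664.
Year 1: DB = ⌊$237,664 × 200%/4⌋ = $118,832; SL = ⌊$206,664/4⌋ = $51,666 → take DB $118,832. Book value $118,832.
Year 2: DB = ⌊$118,832 × 200%/4⌋ = $59,416; SL = ⌊$87,832/3⌋ = $29,277 → take DB $59,416. Book value $59,416.
Year 3: DB = ⌊$59,416 × 200%/4⌋ = $29,708; SL = ⌊$28,416/2⌋ = $14,208 → take DB $29,708, capped at $28,416. Book value $31,000.
Accumulated through year 3 = $237,664 − $31,000 = $206,664.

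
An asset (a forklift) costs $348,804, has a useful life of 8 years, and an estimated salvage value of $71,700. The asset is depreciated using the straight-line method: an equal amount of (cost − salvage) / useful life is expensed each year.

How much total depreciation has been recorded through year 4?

$138,552

Depreciable base = $348,804 − $71,700 = $277,104.
Annual expense = $277,104 / 8 = $34,638.
End of year 1: book value $314,166.
End of year 2: book value $279,528.
End of year 3: book value $244,890.
End of year 4: book value $210,252.
Accumulated through year 4 = $348,804 − $210,252 = $138,552.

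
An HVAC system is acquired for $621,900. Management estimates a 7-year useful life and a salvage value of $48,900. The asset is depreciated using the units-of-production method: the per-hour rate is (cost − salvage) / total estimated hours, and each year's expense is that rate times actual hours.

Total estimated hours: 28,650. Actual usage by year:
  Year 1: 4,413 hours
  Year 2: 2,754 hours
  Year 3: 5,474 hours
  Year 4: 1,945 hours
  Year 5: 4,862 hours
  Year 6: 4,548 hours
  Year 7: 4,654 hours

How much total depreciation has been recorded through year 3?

$252,820

Depreciable base = $621,900 − $48,900 = $573,000.
Rate = $573,000 / 28,650 hours = $20 per hour.
Year 1: 4,413 × $20 = $88,260. Book value $533,640.
Year 2: 2,754 × $20 = $55,080. Book value $478,560.
Year 3: 5,474 × $20 = $109,480. Book value $369,080.
Accumulated through year 3 = $621,900 − $369,080 = $252,820.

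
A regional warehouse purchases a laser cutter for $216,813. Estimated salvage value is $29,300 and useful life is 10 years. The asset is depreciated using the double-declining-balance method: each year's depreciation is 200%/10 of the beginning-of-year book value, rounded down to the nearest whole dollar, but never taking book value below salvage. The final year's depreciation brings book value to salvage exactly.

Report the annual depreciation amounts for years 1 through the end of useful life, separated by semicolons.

$43,362; $34,690; $27,752; $22,201; $17,761; $14,209; $11,367; $9,094; $7,077; $0

Depreciable base = $216,813 − $29,300 = $187,513.
Year 1: ⌊$216,813 × 200%/10⌋ = $43,362. Book value $173,451.
Year 2: ⌊$173,451 × 200%/10⌋ = $34,690. Book value $138,761.
Year 3: ⌊$138,761 × 200%/10⌋ = $27,752. Book value $111,009.
Year 4: ⌊$111,009 × 200%/10⌋ = $22,201. Book value $88,808.
Year 5: ⌊$88,808 × 200%/10⌋ = $17,761. Book value $71,047.
Year 6: ⌊$71,047 × 200%/10⌋ = $14,209. Book value $56,838.
Year 7: ⌊$56,838 × 200%/10⌋ = $11,367. Book value $45,471.
Year 8: ⌊$45,471 × 200%/10⌋ = $9,094. Book value $36,377.
Year 9: ⌊$36,377 × 200%/10⌋ = $7,275, capped at $7,077. Book value $29,300.
Year 10 (final): $29,300 − $29,300 = $0. Book value $29,300.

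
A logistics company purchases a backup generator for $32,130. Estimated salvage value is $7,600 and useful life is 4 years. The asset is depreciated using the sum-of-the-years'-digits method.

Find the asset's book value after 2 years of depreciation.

Depreciable base = $32,130 − $7,600 = $24,530.
Sum of the years' digits = 4+3+2+1 = 10.
Year 1: $24,530 × 4/10 = $9,812. Book value $22,318.
Year 2: $24,530 × 3/10 = $7,359. Book value $14,959.

$14,959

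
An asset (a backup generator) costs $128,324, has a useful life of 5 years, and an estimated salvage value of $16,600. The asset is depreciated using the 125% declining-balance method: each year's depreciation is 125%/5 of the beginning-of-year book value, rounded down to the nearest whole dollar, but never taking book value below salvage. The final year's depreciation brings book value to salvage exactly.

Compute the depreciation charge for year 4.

$13,534

Depreciable base = $128,324 − $16,600 = $111,724.
Year 1: ⌊$128,324 × 125%/5⌋ = $32,081. Book value $96,243.
Year 2: ⌊$96,243 × 125%/5⌋ = $24,060. Book value $72,183.
Year 3: ⌊$72,183 × 125%/5⌋ = $18,045. Book value $54,138.
Year 4: ⌊$54,138 × 125%/5⌋ = $13,534. Book value $40,604.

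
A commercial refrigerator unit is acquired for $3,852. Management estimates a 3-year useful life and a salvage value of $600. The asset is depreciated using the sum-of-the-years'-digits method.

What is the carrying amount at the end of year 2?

$1,142

Depreciable base = $3,852 − $600 = $3,252.
Sum of the years' digits = 3+2+1 = 6.
Year 1: $3,252 × 3/6 = $1,626. Book value $2,226.
Year 2: $3,252 × 2/6 = $1,084. Book value $1,142.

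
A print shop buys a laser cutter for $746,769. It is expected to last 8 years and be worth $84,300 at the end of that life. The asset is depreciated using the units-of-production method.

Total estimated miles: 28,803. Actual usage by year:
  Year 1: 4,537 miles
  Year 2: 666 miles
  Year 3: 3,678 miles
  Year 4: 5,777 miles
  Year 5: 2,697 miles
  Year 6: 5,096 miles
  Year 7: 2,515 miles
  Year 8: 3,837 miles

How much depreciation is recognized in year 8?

$88,251

Depreciable base = $746,769 − $84,300 = $662,469.
Rate = $662,469 / 28,803 miles = $23 per mile.
Year 1: 4,537 × $23 = $104,351. Book value $642,418.
Year 2: 666 × $23 = $15,318. Book value $627,100.
Year 3: 3,678 × $23 = $84,594. Book value $542,506.
Year 4: 5,777 × $23 = $132,871. Book value $409,635.
Year 5: 2,697 × $23 = $62,031. Book value $347,604.
Year 6: 5,096 × $23 = $117,208. Book value $230,396.
Year 7: 2,515 × $23 = $57,845. Book value $172,551.
Year 8: 3,837 × $23 = $88,251. Book value $84,300.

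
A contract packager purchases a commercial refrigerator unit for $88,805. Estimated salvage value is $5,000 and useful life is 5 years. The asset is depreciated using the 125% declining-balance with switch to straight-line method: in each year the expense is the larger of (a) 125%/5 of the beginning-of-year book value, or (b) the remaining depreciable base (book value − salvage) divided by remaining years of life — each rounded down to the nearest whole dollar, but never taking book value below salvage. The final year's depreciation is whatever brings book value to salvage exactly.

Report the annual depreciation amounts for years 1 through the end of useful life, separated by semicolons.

$22,201; $16,651; $14,984; $14,984; $14,985

Depreciable base = $88,805 − $5,000 = $83,805.
Year 1: DB = ⌊$88,805 × 125%/5⌋ = $22,201; SL = ⌊$83,805/5⌋ = $16,761 → take DB $22,201. Book value $66,604.
Year 2: DB = ⌊$66,604 × 125%/5⌋ = $16,651; SL = ⌊$61,604/4⌋ = $15,401 → take DB $16,651. Book value $49,953.
Year 3: DB = ⌊$49,953 × 125%/5⌋ = $12,488; SL = ⌊$44,953/3⌋ = $14,984 → take SL $14,984. Book value $34,969.
Year 4: DB = ⌊$34,969 × 125%/5⌋ = $8,742; SL = ⌊$29,969/2⌋ = $14,984 → take SL $14,984. Book value $19,985.
Year 5 (final): $19,985 − $5,000 = $14,985. Book value $5,000.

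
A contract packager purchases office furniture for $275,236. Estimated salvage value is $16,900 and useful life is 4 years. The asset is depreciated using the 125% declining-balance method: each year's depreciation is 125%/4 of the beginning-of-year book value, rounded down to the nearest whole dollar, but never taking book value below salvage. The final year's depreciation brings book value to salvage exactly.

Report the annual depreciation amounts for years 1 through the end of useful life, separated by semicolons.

Depreciable base = $275,236 − $16,900 = $258,336.
Year 1: ⌊$275,236 × 125%/4⌋ = $86,011. Book value $189,225.
Year 2: ⌊$189,225 × 125%/4⌋ = $59,132. Book value $130,093.
Year 3: ⌊$130,093 × 125%/4⌋ = $40,654. Book value $89,439.
Year 4 (final): $89,439 − $16,900 = $72,539. Book value $16,900.

$86,011; $59,132; $40,654; $72,539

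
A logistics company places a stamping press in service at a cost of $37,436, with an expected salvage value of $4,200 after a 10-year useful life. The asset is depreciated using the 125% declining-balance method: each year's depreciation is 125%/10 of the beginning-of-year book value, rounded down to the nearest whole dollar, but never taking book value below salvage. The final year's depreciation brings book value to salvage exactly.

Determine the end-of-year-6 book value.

Depreciable base = $37,436 − $4,200 = $33,236.
Year 1: ⌊$37,436 × 125%/10⌋ = $4,679. Book value $32,757.
Year 2: ⌊$32,757 × 125%/10⌋ = $4,094. Book value $28,663.
Year 3: ⌊$28,663 × 125%/10⌋ = $3,582. Book value $25,081.
Year 4: ⌊$25,081 × 125%/10⌋ = $3,135. Book value $21,946.
Year 5: ⌊$21,946 × 125%/10⌋ = $2,743. Book value $19,203.
Year 6: ⌊$19,203 × 125%/10⌋ = $2,400. Book value $16,803.

$16,803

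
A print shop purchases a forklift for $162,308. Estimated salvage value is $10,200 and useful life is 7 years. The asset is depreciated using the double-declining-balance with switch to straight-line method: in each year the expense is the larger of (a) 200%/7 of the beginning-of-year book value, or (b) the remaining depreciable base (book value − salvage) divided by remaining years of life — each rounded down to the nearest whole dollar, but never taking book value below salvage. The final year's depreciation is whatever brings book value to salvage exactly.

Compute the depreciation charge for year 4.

$16,900

Depreciable base = $162,308 − $10,200 = $152,108.
Year 1: DB = ⌊$162,308 × 200%/7⌋ = $46,373; SL = ⌊$152,108/7⌋ = $21,729 → take DB $46,373. Book value $115,935.
Year 2: DB = ⌊$115,935 × 200%/7⌋ = $33,124; SL = ⌊$105,735/6⌋ = $17,622 → take DB $33,124. Book value $82,811.
Year 3: DB = ⌊$82,811 × 200%/7⌋ = $23,660; SL = ⌊$72,611/5⌋ = $14,522 → take DB $23,660. Book value $59,151.
Year 4: DB = ⌊$59,151 × 200%/7⌋ = $16,900; SL = ⌊$48,951/4⌋ = $12,237 → take DB $16,900. Book value $42,251.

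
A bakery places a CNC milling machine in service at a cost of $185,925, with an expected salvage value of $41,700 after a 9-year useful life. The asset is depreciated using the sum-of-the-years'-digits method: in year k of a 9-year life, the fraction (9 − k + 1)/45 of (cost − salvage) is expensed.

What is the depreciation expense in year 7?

Depreciable base = $185,925 − $41,700 = $144,225.
Sum of the years' digits = 9+8+7+6+5+4+3+2+1 = 45.
Year 1: $144,225 × 9/45 = $28,845. Book value $157,080.
Year 2: $144,225 × 8/45 = $25,640. Book value $131,440.
Year 3: $144,225 × 7/45 = $22,435. Book value $109,005.
Year 4: $144,225 × 6/45 = $19,230. Book value $89,775.
Year 5: $144,225 × 5/45 = $16,025. Book value $73,750.
Year 6: $144,225 × 4/45 = $12,820. Book value $60,930.
Year 7: $144,225 × 3/45 = $9,615. Book value $51,315.

$9,615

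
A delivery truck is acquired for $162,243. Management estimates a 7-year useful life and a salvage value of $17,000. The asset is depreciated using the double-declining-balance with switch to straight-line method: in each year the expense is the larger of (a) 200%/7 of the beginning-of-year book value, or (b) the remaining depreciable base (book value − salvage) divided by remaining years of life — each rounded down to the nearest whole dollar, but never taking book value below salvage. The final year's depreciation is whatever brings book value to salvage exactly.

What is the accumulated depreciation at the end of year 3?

Depreciable base = $162,243 − $17,000 = $145,243.
Year 1: DB = ⌊$162,243 × 200%/7⌋ = $46,355; SL = ⌊$145,243/7⌋ = $20,749 → take DB $46,355. Book value $115,888.
Year 2: DB = ⌊$115,888 × 200%/7⌋ = $33,110; SL = ⌊$98,888/6⌋ = $16,481 → take DB $33,110. Book value $82,778.
Year 3: DB = ⌊$82,778 × 200%/7⌋ = $23,650; SL = ⌊$65,778/5⌋ = $13,155 → take DB $23,650. Book value $59,128.
Accumulated through year 3 = $162,243 − $59,128 = $103,115.

$103,115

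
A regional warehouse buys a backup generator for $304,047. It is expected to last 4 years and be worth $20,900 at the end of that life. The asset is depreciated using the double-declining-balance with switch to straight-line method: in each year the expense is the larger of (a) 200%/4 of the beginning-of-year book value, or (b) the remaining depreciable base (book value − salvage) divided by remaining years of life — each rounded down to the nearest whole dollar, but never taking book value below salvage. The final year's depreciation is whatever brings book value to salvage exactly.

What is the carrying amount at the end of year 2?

Depreciable base = $304,047 − $20,900 = $283,147.
Year 1: DB = ⌊$304,047 × 200%/4⌋ = $152,023; SL = ⌊$283,147/4⌋ = $70,786 → take DB $152,023. Book value $152,024.
Year 2: DB = ⌊$152,024 × 200%/4⌋ = $76,012; SL = ⌊$131,124/3⌋ = $43,708 → take DB $76,012. Book value $76,012.

$76,012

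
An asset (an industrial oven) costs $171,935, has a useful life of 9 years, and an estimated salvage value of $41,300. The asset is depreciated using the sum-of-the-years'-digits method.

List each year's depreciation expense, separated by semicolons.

$26,127; $23,224; $20,321; $17,418; $14,515; $11,612; $8,709; $5,806; $2,903

Depreciable base = $171,935 − $41,300 = $130,635.
Sum of the years' digits = 9+8+7+6+5+4+3+2+1 = 45.
Year 1: $130,635 × 9/45 = $26,127. Book value $145,808.
Year 2: $130,635 × 8/45 = $23,224. Book value $122,584.
Year 3: $130,635 × 7/45 = $20,321. Book value $102,263.
Year 4: $130,635 × 6/45 = $17,418. Book value $84,845.
Year 5: $130,635 × 5/45 = $14,515. Book value $70,330.
Year 6: $130,635 × 4/45 = $11,612. Book value $58,718.
Year 7: $130,635 × 3/45 = $8,709. Book value $50,009.
Year 8: $130,635 × 2/45 = $5,806. Book value $44,203.
Year 9: $130,635 × 1/45 = $2,903. Book value $41,300.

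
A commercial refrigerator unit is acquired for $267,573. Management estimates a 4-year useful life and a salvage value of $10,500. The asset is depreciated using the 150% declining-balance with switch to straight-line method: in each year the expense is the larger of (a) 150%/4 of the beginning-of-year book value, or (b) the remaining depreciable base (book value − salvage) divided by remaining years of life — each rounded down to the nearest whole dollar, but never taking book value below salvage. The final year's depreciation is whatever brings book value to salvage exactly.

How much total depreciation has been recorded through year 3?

Depreciable base = $267,573 − $10,500 = $257,073.
Year 1: DB = ⌊$267,573 × 150%/4⌋ = $100,339; SL = ⌊$257,073/4⌋ = $64,268 → take DB $100,339. Book value $167,234.
Year 2: DB = ⌊$167,234 × 150%/4⌋ = $62,712; SL = ⌊$156,734/3⌋ = $52,244 → take DB $62,712. Book value $104,522.
Year 3: DB = ⌊$104,522 × 150%/4⌋ = $39,195; SL = ⌊$94,022/2⌋ = $47,011 → take SL $47,011. Book value $57,511.
Accumulated through year 3 = $267,573 − $57,511 = $210,062.

$210,062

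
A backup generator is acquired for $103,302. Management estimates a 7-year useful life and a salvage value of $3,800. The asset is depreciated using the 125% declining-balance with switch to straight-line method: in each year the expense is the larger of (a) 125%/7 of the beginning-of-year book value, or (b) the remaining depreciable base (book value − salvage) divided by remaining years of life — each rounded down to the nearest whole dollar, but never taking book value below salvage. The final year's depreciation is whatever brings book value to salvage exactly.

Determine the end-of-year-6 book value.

$16,981

Depreciable base = $103,302 − $3,800 = $99,502.
Year 1: DB = ⌊$103,302 × 125%/7⌋ = $18,446; SL = ⌊$99,502/7⌋ = $14,214 → take DB $18,446. Book value $84,856.
Year 2: DB = ⌊$84,856 × 125%/7⌋ = $15,152; SL = ⌊$81,056/6⌋ = $13,509 → take DB $15,152. Book value $69,704.
Year 3: DB = ⌊$69,704 × 125%/7⌋ = $12,447; SL = ⌊$65,904/5⌋ = $13,180 → take SL $13,180. Book value $56,524.
Year 4: DB = ⌊$56,524 × 125%/7⌋ = $10,093; SL = ⌊$52,724/4⌋ = $13,181 → take SL $13,181. Book value $43,343.
Year 5: DB = ⌊$43,343 × 125%/7⌋ = $7,739; SL = ⌊$39,543/3⌋ = $13,181 → take SL $13,181. Book value $30,162.
Year 6: DB = ⌊$30,162 × 125%/7⌋ = $5,386; SL = ⌊$26,362/2⌋ = $13,181 → take SL $13,181. Book value $16,981.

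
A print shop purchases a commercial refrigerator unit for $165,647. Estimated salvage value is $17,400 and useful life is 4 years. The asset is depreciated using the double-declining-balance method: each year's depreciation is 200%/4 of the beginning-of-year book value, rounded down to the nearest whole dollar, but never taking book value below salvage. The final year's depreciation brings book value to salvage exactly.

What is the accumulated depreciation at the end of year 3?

Depreciable base = $165,647 − $17,400 = $148,247.
Year 1: ⌊$165,647 × 200%/4⌋ = $82,823. Book value $82,824.
Year 2: ⌊$82,824 × 200%/4⌋ = $41,412. Book value $41,412.
Year 3: ⌊$41,412 × 200%/4⌋ = $20,706. Book value $20,706.
Accumulated through year 3 = $165,647 − $20,706 = $144,941.

$144,941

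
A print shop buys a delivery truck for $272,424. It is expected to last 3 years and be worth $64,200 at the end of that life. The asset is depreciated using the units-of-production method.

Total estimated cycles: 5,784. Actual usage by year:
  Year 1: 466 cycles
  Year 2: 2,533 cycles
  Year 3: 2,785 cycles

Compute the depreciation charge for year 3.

Depreciable base = $272,424 − $64,200 = $208,224.
Rate = $208,224 / 5,784 cycles = $36 per cycle.
Year 1: 466 × $36 = $16,776. Book value $255,648.
Year 2: 2,533 × $36 = $91,188. Book value $164,460.
Year 3: 2,785 × $36 = $100,260. Book value $64,200.

$100,260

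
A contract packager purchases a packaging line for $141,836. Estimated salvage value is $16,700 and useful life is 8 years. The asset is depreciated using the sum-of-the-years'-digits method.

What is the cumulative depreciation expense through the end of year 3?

$72,996

Depreciable base = $141,836 − $16,700 = $125,136.
Sum of the years' digits = 8+7+6+5+4+3+2+1 = 36.
Year 1: $125,136 × 8/36 = $27,808. Book value $114,028.
Year 2: $125,136 × 7/36 = $24,332. Book value $89,696.
Year 3: $125,136 × 6/36 = $20,856. Book value $68,840.
Accumulated through year 3 = $141,836 − $68,840 = $72,996.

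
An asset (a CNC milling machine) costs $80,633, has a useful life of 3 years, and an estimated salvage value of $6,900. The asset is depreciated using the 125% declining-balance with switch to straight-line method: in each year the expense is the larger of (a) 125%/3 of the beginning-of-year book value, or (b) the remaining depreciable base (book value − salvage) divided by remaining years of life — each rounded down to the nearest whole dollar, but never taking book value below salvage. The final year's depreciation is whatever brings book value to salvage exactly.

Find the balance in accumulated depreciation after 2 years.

$53,665

Depreciable base = $80,633 − $6,900 = $73,733.
Year 1: DB = ⌊$80,633 × 125%/3⌋ = $33,597; SL = ⌊$73,733/3⌋ = $24,577 → take DB $33,597. Book value $47,036.
Year 2: DB = ⌊$47,036 × 125%/3⌋ = $19,598; SL = ⌊$40,136/2⌋ = $20,068 → take SL $20,068. Book value $26,968.
Accumulated through year 2 = $80,633 − $26,968 = $53,665.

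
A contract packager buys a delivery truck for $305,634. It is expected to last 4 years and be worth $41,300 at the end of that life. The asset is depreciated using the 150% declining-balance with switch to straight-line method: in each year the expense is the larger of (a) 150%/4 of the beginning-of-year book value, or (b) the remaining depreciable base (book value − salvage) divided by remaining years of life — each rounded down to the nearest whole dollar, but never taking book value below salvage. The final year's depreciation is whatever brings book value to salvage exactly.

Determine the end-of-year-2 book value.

$119,389

Depreciable base = $305,634 − $41,300 = $264,334.
Year 1: DB = ⌊$305,634 × 150%/4⌋ = $114,612; SL = ⌊$264,334/4⌋ = $66,083 → take DB $114,612. Book value $191,022.
Year 2: DB = ⌊$191,022 × 150%/4⌋ = $71,633; SL = ⌊$149,722/3⌋ = $49,907 → take DB $71,633. Book value $119,389.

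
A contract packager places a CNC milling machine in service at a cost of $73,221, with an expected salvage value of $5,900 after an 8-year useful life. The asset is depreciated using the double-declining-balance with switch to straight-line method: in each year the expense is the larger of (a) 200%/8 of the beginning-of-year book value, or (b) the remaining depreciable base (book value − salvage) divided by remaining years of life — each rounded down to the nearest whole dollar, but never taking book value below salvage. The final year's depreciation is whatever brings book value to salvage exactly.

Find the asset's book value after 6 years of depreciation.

$13,033

Depreciable base = $73,221 − $5,900 = $67,321.
Year 1: DB = ⌊$73,221 × 200%/8⌋ = $18,305; SL = ⌊$67,321/8⌋ = $8,415 → take DB $18,305. Book value $54,916.
Year 2: DB = ⌊$54,916 × 200%/8⌋ = $13,729; SL = ⌊$49,016/7⌋ = $7,002 → take DB $13,729. Book value $41,187.
Year 3: DB = ⌊$41,187 × 200%/8⌋ = $10,296; SL = ⌊$35,287/6⌋ = $5,881 → take DB $10,296. Book value $30,891.
Year 4: DB = ⌊$30,891 × 200%/8⌋ = $7,722; SL = ⌊$24,991/5⌋ = $4,998 → take DB $7,722. Book value $23,169.
Year 5: DB = ⌊$23,169 × 200%/8⌋ = $5,792; SL = ⌊$17,269/4⌋ = $4,317 → take DB $5,792. Book value $17,377.
Year 6: DB = ⌊$17,377 × 200%/8⌋ = $4,344; SL = ⌊$11,477/3⌋ = $3,825 → take DB $4,344. Book value $13,033.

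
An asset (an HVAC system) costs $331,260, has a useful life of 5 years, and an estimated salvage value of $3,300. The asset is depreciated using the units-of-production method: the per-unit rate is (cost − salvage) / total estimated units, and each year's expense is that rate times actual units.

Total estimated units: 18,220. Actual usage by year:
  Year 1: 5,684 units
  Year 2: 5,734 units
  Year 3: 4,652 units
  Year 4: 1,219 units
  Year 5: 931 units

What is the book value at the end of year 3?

Depreciable base = $331,260 − $3,300 = $327,960.
Rate = $327,960 / 18,220 units = $18 per unit.
Year 1: 5,684 × $18 = $102,312. Book value $228,948.
Year 2: 5,734 × $18 = $103,212. Book value $125,736.
Year 3: 4,652 × $18 = $83,736. Book value $42,000.

$42,000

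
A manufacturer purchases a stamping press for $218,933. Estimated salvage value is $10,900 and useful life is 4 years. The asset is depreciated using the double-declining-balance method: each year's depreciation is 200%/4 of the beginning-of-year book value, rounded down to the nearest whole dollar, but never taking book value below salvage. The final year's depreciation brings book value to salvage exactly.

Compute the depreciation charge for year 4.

$16,467

Depreciable base = $218,933 − $10,900 = $208,033.
Year 1: ⌊$218,933 × 200%/4⌋ = $109,466. Book value $109,467.
Year 2: ⌊$109,467 × 200%/4⌋ = $54,733. Book value $54,734.
Year 3: ⌊$54,734 × 200%/4⌋ = $27,367. Book value $27,367.
Year 4 (final): $27,367 − $10,900 = $16,467. Book value $10,900.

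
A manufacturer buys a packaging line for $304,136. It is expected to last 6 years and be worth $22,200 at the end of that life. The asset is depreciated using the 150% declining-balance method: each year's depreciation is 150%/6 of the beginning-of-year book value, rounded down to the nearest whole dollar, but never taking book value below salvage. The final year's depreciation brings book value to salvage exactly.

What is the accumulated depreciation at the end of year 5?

$231,962

Depreciable base = $304,136 − $22,200 = $281,936.
Year 1: ⌊$304,136 × 150%/6⌋ = $76,034. Book value $228,102.
Year 2: ⌊$228,102 × 150%/6⌋ = $57,025. Book value $171,077.
Year 3: ⌊$171,077 × 150%/6⌋ = $42,769. Book value $128,308.
Year 4: ⌊$128,308 × 150%/6⌋ = $32,077. Book value $96,231.
Year 5: ⌊$96,231 × 150%/6⌋ = $24,057. Book value $72,174.
Accumulated through year 5 = $304,136 − $72,174 = $231,962.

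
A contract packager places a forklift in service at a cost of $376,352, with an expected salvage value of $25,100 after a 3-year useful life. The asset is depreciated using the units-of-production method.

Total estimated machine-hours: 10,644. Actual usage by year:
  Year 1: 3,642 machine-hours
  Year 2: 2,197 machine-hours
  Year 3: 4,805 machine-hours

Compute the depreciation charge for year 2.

$72,501

Depreciable base = $376,352 − $25,100 = $351,252.
Rate = $351,252 / 10,644 machine-hours = $33 per machine-hour.
Year 1: 3,642 × $33 = $120,186. Book value $256,166.
Year 2: 2,197 × $33 = $72,501. Book value $183,665.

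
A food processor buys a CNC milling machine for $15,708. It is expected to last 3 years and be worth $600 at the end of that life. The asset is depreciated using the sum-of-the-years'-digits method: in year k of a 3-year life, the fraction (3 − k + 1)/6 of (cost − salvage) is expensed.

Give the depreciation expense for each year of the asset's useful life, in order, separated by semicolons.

Depreciable base = $15,708 − $600 = $15,108.
Sum of the years' digits = 3+2+1 = 6.
Year 1: $15,108 × 3/6 = $7,554. Book value $8,154.
Year 2: $15,108 × 2/6 = $5,036. Book value $3,118.
Year 3: $15,108 × 1/6 = $2,518. Book value $600.

$7,554; $5,036; $2,518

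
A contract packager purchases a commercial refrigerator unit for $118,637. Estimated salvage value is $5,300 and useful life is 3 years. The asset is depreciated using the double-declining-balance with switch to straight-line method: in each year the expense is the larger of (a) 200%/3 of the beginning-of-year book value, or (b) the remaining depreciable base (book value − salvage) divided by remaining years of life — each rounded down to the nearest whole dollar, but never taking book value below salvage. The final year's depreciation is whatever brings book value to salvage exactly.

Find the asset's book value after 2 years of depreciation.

$13,182

Depreciable base = $118,637 − $5,300 = $113,337.
Year 1: DB = ⌊$118,637 × 200%/3⌋ = $79,091; SL = ⌊$113,337/3⌋ = $37,779 → take DB $79,091. Book value $39,546.
Year 2: DB = ⌊$39,546 × 200%/3⌋ = $26,364; SL = ⌊$34,246/2⌋ = $17,123 → take DB $26,364. Book value $13,182.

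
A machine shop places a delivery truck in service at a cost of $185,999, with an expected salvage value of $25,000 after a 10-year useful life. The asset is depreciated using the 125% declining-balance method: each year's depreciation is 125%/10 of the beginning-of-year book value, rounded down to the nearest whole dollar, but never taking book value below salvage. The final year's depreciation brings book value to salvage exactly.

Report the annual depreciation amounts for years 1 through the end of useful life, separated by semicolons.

$23,249; $20,343; $17,800; $15,575; $13,629; $11,925; $10,434; $9,130; $7,989; $30,925

Depreciable base = $185,999 − $25,000 = $160,999.
Year 1: ⌊$185,999 × 125%/10⌋ = $23,249. Book value $162,750.
Year 2: ⌊$162,750 × 125%/10⌋ = $20,343. Book value $142,407.
Year 3: ⌊$142,407 × 125%/10⌋ = $17,800. Book value $124,607.
Year 4: ⌊$124,607 × 125%/10⌋ = $15,575. Book value $109,032.
Year 5: ⌊$109,032 × 125%/10⌋ = $13,629. Book value $95,403.
Year 6: ⌊$95,403 × 125%/10⌋ = $11,925. Book value $83,478.
Year 7: ⌊$83,478 × 125%/10⌋ = $10,434. Book value $73,044.
Year 8: ⌊$73,044 × 125%/10⌋ = $9,130. Book value $63,914.
Year 9: ⌊$63,914 × 125%/10⌋ = $7,989. Book value $55,925.
Year 10 (final): $55,925 − $25,000 = $30,925. Book value $25,000.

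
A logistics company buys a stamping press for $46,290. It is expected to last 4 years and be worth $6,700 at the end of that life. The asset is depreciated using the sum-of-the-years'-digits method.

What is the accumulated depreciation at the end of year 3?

$35,631

Depreciable base = $46,290 − $6,700 = $39,590.
Sum of the years' digits = 4+3+2+1 = 10.
Year 1: $39,590 × 4/10 = $15,836. Book value $30,454.
Year 2: $39,590 × 3/10 = $11,877. Book value $18,577.
Year 3: $39,590 × 2/10 = $7,918. Book value $10,659.
Accumulated through year 3 = $46,290 − $10,659 = $35,631.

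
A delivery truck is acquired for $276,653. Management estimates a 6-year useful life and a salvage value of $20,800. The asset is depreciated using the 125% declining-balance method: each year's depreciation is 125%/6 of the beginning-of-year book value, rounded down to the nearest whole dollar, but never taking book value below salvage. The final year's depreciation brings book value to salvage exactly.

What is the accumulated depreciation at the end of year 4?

$167,983

Depreciable base = $276,653 − $20,800 = $255,853.
Year 1: ⌊$276,653 × 125%/6⌋ = $57,636. Book value $219,017.
Year 2: ⌊$219,017 × 125%/6⌋ = $45,628. Book value $173,389.
Year 3: ⌊$173,389 × 125%/6⌋ = $36,122. Book value $137,267.
Year 4: ⌊$137,267 × 125%/6⌋ = $28,597. Book value $108,670.
Accumulated through year 4 = $276,653 − $108,670 = $167,983.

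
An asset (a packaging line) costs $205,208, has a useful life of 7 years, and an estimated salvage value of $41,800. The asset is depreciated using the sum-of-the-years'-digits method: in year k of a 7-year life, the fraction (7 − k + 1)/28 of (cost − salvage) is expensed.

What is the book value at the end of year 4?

Depreciable base = $205,208 − $41,800 = $163,408.
Sum of the years' digits = 7+6+5+4+3+2+1 = 28.
Year 1: $163,408 × 7/28 = $40,852. Book value $164,356.
Year 2: $163,408 × 6/28 = $35,016. Book value $129,340.
Year 3: $163,408 × 5/28 = $29,180. Book value $100,160.
Year 4: $163,408 × 4/28 = $23,344. Book value $76,816.

$76,816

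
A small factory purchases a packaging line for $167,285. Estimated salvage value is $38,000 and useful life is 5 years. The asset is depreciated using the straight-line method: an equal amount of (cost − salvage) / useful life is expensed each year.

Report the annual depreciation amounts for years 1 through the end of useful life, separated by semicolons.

$25,857; $25,857; $25,857; $25,857; $25,857

Depreciable base = $167,285 − $38,000 = $129,285.
Annual expense = $129,285 / 5 = $25,857.
End of year 1: book value $141,428.
End of year 2: book value $115,571.
End of year 3: book value $89,714.
End of year 4: book value $63,857.
End of year 5: book value $38,000.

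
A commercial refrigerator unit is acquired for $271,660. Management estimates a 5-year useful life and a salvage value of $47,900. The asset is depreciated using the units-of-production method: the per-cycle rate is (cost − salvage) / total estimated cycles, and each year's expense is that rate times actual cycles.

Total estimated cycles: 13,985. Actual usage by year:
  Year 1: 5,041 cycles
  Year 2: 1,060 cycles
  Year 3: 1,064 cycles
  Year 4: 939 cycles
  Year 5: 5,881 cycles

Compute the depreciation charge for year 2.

$16,960

Depreciable base = $271,660 − $47,900 = $223,760.
Rate = $223,760 / 13,985 cycles = $16 per cycle.
Year 1: 5,041 × $16 = $80,656. Book value $191,004.
Year 2: 1,060 × $16 = $16,960. Book value $174,044.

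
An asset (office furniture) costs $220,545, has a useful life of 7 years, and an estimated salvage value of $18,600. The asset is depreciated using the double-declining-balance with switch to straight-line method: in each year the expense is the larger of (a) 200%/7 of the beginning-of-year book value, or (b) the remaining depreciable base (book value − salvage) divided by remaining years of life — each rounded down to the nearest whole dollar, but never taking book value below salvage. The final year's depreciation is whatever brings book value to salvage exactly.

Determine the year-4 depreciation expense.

$22,964

Depreciable base = $220,545 − $18,600 = $201,945.
Year 1: DB = ⌊$220,545 × 200%/7⌋ = $63,012; SL = ⌊$201,945/7⌋ = $28,849 → take DB $63,012. Book value $157,533.
Year 2: DB = ⌊$157,533 × 200%/7⌋ = $45,009; SL = ⌊$138,933/6⌋ = $23,155 → take DB $45,009. Book value $112,524.
Year 3: DB = ⌊$112,524 × 200%/7⌋ = $32,149; SL = ⌊$93,924/5⌋ = $18,784 → take DB $32,149. Book value $80,375.
Year 4: DB = ⌊$80,375 × 200%/7⌋ = $22,964; SL = ⌊$61,775/4⌋ = $15,443 → take DB $22,964. Book value $57,411.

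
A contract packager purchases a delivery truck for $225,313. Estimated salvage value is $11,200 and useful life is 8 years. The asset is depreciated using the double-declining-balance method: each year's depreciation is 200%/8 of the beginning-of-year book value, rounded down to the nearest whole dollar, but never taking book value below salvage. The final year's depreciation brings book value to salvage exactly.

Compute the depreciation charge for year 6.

$13,367

Depreciable base = $225,313 − $11,200 = $214,113.
Year 1: ⌊$225,313 × 200%/8⌋ = $56,328. Book value $168,985.
Year 2: ⌊$168,985 × 200%/8⌋ = $42,246. Book value $126,739.
Year 3: ⌊$126,739 × 200%/8⌋ = $31,684. Book value $95,055.
Year 4: ⌊$95,055 × 200%/8⌋ = $23,763. Book value $71,292.
Year 5: ⌊$71,292 × 200%/8⌋ = $17,823. Book value $53,469.
Year 6: ⌊$53,469 × 200%/8⌋ = $13,367. Book value $40,102.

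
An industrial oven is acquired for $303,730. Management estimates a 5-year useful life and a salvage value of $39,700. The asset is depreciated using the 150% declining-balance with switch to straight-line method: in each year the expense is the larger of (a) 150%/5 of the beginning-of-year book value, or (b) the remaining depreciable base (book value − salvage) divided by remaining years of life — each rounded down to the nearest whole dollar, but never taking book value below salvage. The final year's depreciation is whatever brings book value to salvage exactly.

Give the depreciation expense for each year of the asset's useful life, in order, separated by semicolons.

Depreciable base = $303,730 − $39,700 = $264,030.
Year 1: DB = ⌊$303,730 × 150%/5⌋ = $91,119; SL = ⌊$264,030/5⌋ = $52,806 → take DB $91,119. Book value $212,611.
Year 2: DB = ⌊$212,611 × 150%/5⌋ = $63,783; SL = ⌊$172,911/4⌋ = $43,227 → take DB $63,783. Book value $148,828.
Year 3: DB = ⌊$148,828 × 150%/5⌋ = $44,648; SL = ⌊$109,128/3⌋ = $36,376 → take DB $44,648. Book value $104,180.
Year 4: DB = ⌊$104,180 × 150%/5⌋ = $31,254; SL = ⌊$64,480/2⌋ = $32,240 → take SL $32,240. Book value $71,940.
Year 5 (final): $71,940 − $39,700 = $32,240. Book value $39,700.

$91,119; $63,783; $44,648; $32,240; $32,240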